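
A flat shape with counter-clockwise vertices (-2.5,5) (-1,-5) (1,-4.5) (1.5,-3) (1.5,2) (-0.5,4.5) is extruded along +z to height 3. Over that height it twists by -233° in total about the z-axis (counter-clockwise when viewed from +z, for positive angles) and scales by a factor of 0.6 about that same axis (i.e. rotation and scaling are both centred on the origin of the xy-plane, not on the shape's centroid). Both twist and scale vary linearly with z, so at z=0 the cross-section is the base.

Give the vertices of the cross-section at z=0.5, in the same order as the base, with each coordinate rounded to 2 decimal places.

Cross-section at z=0.5: (1.11,5.10) (-3.65,-3.05) (-1.91,-3.86) (-0.67,-3.06) (2.26,0.58) (2.27,3.56)

t = z/height = 0.5/3 = 0.166667
s = 1 + (scale-1)·z/height = 1 + (0.6-1)·0.5/3 = 0.933333
θ = twist·z/height = -233°·0.5/3 = -38.8333° = -0.677770 rad
cos θ = 0.778973, sin θ = -0.627057 (intermediates below are computed at full precision and shown rounded to 5 d.p.)
v1: (-2.5,5) → rotate → (1.18785,5.46251) → ×s → (1.10866,5.09834) → (1.11,5.10)
v2: (-1,-5) → rotate → (-3.91426,-3.26781) → ×s → (-3.65331,-3.04996) → (-3.65,-3.05)
v3: (1,-4.5) → rotate → (-2.04278,-4.13244) → ×s → (-1.90660,-3.85694) → (-1.91,-3.86)
v4: (1.5,-3) → rotate → (-0.71271,-3.27751) → ×s → (-0.66520,-3.05901) → (-0.67,-3.06)
v5: (1.5,2) → rotate → (2.42257,0.61736) → ×s → (2.26107,0.57620) → (2.26,0.58)
v6: (-0.5,4.5) → rotate → (2.43227,3.81891) → ×s → (2.27012,3.56431) → (2.27,3.56)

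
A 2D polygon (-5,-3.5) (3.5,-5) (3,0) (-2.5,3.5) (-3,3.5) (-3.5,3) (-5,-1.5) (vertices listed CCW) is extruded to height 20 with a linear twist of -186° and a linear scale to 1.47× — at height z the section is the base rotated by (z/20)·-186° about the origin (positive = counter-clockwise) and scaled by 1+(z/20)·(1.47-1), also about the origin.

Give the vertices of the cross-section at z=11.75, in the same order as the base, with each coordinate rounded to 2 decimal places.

Cross-section at z=11.75: (-2.11,7.50) (-7.50,-2.11) (-1.26,-3.61) (5.27,1.54) (5.48,2.14) (5.09,2.95) (0.30,6.65)

t = z/height = 11.75/20 = 0.5875
s = 1 + (scale-1)·z/height = 1 + (1.47-1)·11.75/20 = 1.276125
θ = twist·z/height = -186°·11.75/20 = -109.2750° = -1.907209 rad
cos θ = -0.330103, sin θ = -0.943945 (intermediates below are computed at full precision and shown rounded to 5 d.p.)
v1: (-5,-3.5) → rotate → (-1.65330,5.87508) → ×s → (-2.10981,7.49734) → (-2.11,7.50)
v2: (3.5,-5) → rotate → (-5.87508,-1.65330) → ×s → (-7.49734,-2.10981) → (-7.50,-2.11)
v3: (3,0) → rotate → (-0.99031,-2.83184) → ×s → (-1.26376,-3.61378) → (-1.26,-3.61)
v4: (-2.5,3.5) → rotate → (4.12906,1.20450) → ×s → (5.26920,1.53710) → (5.27,1.54)
v5: (-3,3.5) → rotate → (4.29412,1.67648) → ×s → (5.47983,2.13939) → (5.48,2.14)
v6: (-3.5,3) → rotate → (3.98719,2.31350) → ×s → (5.08816,2.95232) → (5.09,2.95)
v7: (-5,-1.5) → rotate → (0.23460,5.21488) → ×s → (0.29937,6.65484) → (0.30,6.65)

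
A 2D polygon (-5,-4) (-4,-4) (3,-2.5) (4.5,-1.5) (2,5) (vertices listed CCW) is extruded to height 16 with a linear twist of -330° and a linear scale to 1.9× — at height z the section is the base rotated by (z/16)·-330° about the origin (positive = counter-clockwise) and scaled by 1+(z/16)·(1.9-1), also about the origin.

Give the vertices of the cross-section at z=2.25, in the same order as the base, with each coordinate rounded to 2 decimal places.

t = z/height = 2.25/16 = 0.140625
s = 1 + (scale-1)·z/height = 1 + (1.9-1)·2.25/16 = 1.126563
θ = twist·z/height = -330°·2.25/16 = -46.4063° = -0.809942 rad
cos θ = 0.689541, sin θ = -0.724247 (intermediates below are computed at full precision and shown rounded to 5 d.p.)
v1: (-5,-4) → rotate → (-6.34469,0.86307) → ×s → (-7.14769,0.97231) → (-7.15,0.97)
v2: (-4,-4) → rotate → (-5.65515,0.13883) → ×s → (-6.37088,0.15640) → (-6.37,0.16)
v3: (3,-2.5) → rotate → (0.25800,-3.89659) → ×s → (0.29066,-4.38976) → (0.29,-4.39)
v4: (4.5,-1.5) → rotate → (2.01656,-4.29342) → ×s → (2.27178,-4.83681) → (2.27,-4.84)
v5: (2,5) → rotate → (5.00032,1.99921) → ×s → (5.63317,2.25223) → (5.63,2.25)

Cross-section at z=2.25: (-7.15,0.97) (-6.37,0.16) (0.29,-4.39) (2.27,-4.84) (5.63,2.25)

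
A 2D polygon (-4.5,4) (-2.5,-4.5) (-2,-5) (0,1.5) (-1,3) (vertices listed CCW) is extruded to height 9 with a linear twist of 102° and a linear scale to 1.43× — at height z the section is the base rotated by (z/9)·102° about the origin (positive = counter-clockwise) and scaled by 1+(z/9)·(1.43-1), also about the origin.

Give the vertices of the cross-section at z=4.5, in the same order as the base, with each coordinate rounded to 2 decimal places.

Cross-section at z=4.5: (-7.22,-1.19) (2.34,-5.80) (3.19,-5.71) (-1.42,1.15) (-3.60,1.35)

t = z/height = 4.5/9 = 0.5
s = 1 + (scale-1)·z/height = 1 + (1.43-1)·4.5/9 = 1.215000
θ = twist·z/height = 102°·4.5/9 = 51.0000° = 0.890118 rad
cos θ = 0.629320, sin θ = 0.777146 (intermediates below are computed at full precision and shown rounded to 5 d.p.)
v1: (-4.5,4) → rotate → (-5.94053,-0.97988) → ×s → (-7.21774,-1.19055) → (-7.22,-1.19)
v2: (-2.5,-4.5) → rotate → (1.92386,-4.77481) → ×s → (2.33748,-5.80139) → (2.34,-5.80)
v3: (-2,-5) → rotate → (2.62709,-4.70089) → ×s → (3.19191,-5.71159) → (3.19,-5.71)
v4: (0,1.5) → rotate → (-1.16572,0.94398) → ×s → (-1.41635,1.14694) → (-1.42,1.15)
v5: (-1,3) → rotate → (-2.96076,1.11082) → ×s → (-3.59732,1.34964) → (-3.60,1.35)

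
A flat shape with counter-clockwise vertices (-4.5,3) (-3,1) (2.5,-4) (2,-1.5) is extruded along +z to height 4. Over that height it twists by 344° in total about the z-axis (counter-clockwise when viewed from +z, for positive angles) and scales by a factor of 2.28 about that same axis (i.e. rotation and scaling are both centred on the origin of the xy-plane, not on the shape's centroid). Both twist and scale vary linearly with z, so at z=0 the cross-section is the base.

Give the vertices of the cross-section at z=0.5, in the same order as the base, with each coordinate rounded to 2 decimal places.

t = z/height = 0.5/4 = 0.125
s = 1 + (scale-1)·z/height = 1 + (2.28-1)·0.5/4 = 1.160000
θ = twist·z/height = 344°·0.5/4 = 43.0000° = 0.750492 rad
cos θ = 0.731354, sin θ = 0.681998 (intermediates below are computed at full precision and shown rounded to 5 d.p.)
v1: (-4.5,3) → rotate → (-5.33709,-0.87493) → ×s → (-6.19102,-1.01492) → (-6.19,-1.01)
v2: (-3,1) → rotate → (-2.87606,-1.31464) → ×s → (-3.33623,-1.52498) → (-3.34,-1.52)
v3: (2.5,-4) → rotate → (4.55638,-1.22042) → ×s → (5.28540,-1.41569) → (5.29,-1.42)
v4: (2,-1.5) → rotate → (2.48570,0.26697) → ×s → (2.88342,0.30968) → (2.88,0.31)

Cross-section at z=0.5: (-6.19,-1.01) (-3.34,-1.52) (5.29,-1.42) (2.88,0.31)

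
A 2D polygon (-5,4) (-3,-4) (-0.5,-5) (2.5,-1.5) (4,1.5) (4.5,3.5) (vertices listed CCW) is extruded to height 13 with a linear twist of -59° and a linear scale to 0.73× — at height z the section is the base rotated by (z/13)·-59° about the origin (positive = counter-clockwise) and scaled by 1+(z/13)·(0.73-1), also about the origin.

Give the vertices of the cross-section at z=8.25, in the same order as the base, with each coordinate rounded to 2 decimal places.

Cross-section at z=8.25: (-1.27,5.15) (-3.99,-1.12) (-2.85,-3.04) (0.89,-2.25) (3.39,-1.03) (4.72,0.04)

t = z/height = 8.25/13 = 0.634615
s = 1 + (scale-1)·z/height = 1 + (0.73-1)·8.25/13 = 0.828654
θ = twist·z/height = -59°·8.25/13 = -37.4423° = -0.653492 rad
cos θ = 0.793966, sin θ = -0.607962 (intermediates below are computed at full precision and shown rounded to 5 d.p.)
v1: (-5,4) → rotate → (-1.53798,6.21568) → ×s → (-1.27445,5.15064) → (-1.27,5.15)
v2: (-3,-4) → rotate → (-4.81375,-1.35198) → ×s → (-3.98893,-1.12032) → (-3.99,-1.12)
v3: (-0.5,-5) → rotate → (-3.43679,-3.66585) → ×s → (-2.84791,-3.03772) → (-2.85,-3.04)
v4: (2.5,-1.5) → rotate → (1.07297,-2.71085) → ×s → (0.88912,-2.24636) → (0.89,-2.25)
v5: (4,1.5) → rotate → (4.08781,-1.24090) → ×s → (3.38738,-1.02828) → (3.39,-1.03)
v6: (4.5,3.5) → rotate → (5.70071,0.04305) → ×s → (4.72392,0.03567) → (4.72,0.04)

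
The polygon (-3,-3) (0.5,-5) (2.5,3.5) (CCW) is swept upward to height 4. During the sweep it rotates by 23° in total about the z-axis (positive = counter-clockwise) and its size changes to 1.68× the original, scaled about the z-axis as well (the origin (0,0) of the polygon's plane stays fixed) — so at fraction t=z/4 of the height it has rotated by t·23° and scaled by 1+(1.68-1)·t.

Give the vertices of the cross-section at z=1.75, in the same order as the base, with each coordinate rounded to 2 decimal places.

Cross-section at z=1.75: (-3.15,-4.51) (1.77,-6.27) (2.40,5.04)

t = z/height = 1.75/4 = 0.4375
s = 1 + (scale-1)·z/height = 1 + (1.68-1)·1.75/4 = 1.297500
θ = twist·z/height = 23°·1.75/4 = 10.0625° = 0.175624 rad
cos θ = 0.984618, sin θ = 0.174722 (intermediates below are computed at full precision and shown rounded to 5 d.p.)
v1: (-3,-3) → rotate → (-2.42969,-3.47802) → ×s → (-3.15252,-4.51273) → (-3.15,-4.51)
v2: (0.5,-5) → rotate → (1.36592,-4.83573) → ×s → (1.77228,-6.27436) → (1.77,-6.27)
v3: (2.5,3.5) → rotate → (1.85002,3.88297) → ×s → (2.40040,5.03815) → (2.40,5.04)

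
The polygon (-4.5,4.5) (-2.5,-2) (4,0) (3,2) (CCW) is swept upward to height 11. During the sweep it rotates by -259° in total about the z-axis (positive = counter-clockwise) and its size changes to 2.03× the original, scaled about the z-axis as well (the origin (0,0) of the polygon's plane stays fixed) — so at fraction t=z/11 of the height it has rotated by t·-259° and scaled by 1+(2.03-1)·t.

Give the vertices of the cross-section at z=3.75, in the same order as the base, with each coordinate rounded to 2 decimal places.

t = z/height = 3.75/11 = 0.340909
s = 1 + (scale-1)·z/height = 1 + (2.03-1)·3.75/11 = 1.351136
θ = twist·z/height = -259°·3.75/11 = -88.2955° = -1.541046 rad
cos θ = 0.029746, sin θ = -0.999558 (intermediates below are computed at full precision and shown rounded to 5 d.p.)
v1: (-4.5,4.5) → rotate → (4.36415,4.63186) → ×s → (5.89657,6.25828) → (5.90,6.26)
v2: (-2.5,-2) → rotate → (-2.07348,2.43940) → ×s → (-2.80155,3.29597) → (-2.80,3.30)
v3: (4,0) → rotate → (0.11898,-3.99823) → ×s → (0.16076,-5.40215) → (0.16,-5.40)
v4: (3,2) → rotate → (2.08835,-2.93918) → ×s → (2.82165,-3.97123) → (2.82,-3.97)

Cross-section at z=3.75: (5.90,6.26) (-2.80,3.30) (0.16,-5.40) (2.82,-3.97)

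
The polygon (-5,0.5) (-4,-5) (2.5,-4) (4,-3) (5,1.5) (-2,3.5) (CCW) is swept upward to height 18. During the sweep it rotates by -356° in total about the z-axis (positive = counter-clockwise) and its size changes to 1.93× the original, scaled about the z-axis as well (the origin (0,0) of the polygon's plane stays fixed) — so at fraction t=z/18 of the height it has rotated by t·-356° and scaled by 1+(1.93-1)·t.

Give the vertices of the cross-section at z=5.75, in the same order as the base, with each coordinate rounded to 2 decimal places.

Cross-section at z=5.75: (3.20,5.68) (-3.85,7.36) (-6.05,-0.88) (-5.65,-3.18) (-0.83,-6.72) (5.20,0.55)

t = z/height = 5.75/18 = 0.319444
s = 1 + (scale-1)·z/height = 1 + (1.93-1)·5.75/18 = 1.297083
θ = twist·z/height = -356°·5.75/18 = -113.7222° = -1.984827 rad
cos θ = -0.402303, sin θ = -0.915507 (intermediates below are computed at full precision and shown rounded to 5 d.p.)
v1: (-5,0.5) → rotate → (2.46927,4.37638) → ×s → (3.20285,5.67653) → (3.20,5.68)
v2: (-4,-5) → rotate → (-2.96832,5.67354) → ×s → (-3.85016,7.35906) → (-3.85,7.36)
v3: (2.5,-4) → rotate → (-4.66778,-0.67956) → ×s → (-6.05450,-0.88144) → (-6.05,-0.88)
v4: (4,-3) → rotate → (-4.35573,-2.45512) → ×s → (-5.64975,-3.18449) → (-5.65,-3.18)
v5: (5,1.5) → rotate → (-0.63825,-5.18099) → ×s → (-0.82787,-6.72017) → (-0.83,-6.72)
v6: (-2,3.5) → rotate → (4.00888,0.42295) → ×s → (5.19985,0.54861) → (5.20,0.55)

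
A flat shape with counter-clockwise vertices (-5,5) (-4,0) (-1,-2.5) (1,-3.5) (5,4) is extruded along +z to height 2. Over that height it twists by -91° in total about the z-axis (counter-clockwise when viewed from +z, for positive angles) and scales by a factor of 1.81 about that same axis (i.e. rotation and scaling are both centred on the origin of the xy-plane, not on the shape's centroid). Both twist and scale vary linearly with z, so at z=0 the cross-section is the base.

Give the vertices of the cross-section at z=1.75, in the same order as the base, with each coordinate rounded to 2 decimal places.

Cross-section at z=1.75: (6.87,9.94) (-1.23,6.72) (-4.51,0.91) (-5.58,-2.76) (8.26,-7.17)

t = z/height = 1.75/2 = 0.875
s = 1 + (scale-1)·z/height = 1 + (1.81-1)·1.75/2 = 1.708750
θ = twist·z/height = -91°·1.75/2 = -79.6250° = -1.389718 rad
cos θ = 0.180090, sin θ = -0.983650 (intermediates below are computed at full precision and shown rounded to 5 d.p.)
v1: (-5,5) → rotate → (4.01780,5.81870) → ×s → (6.86542,9.94270) → (6.87,9.94)
v2: (-4,0) → rotate → (-0.72036,3.93460) → ×s → (-1.23091,6.72325) → (-1.23,6.72)
v3: (-1,-2.5) → rotate → (-2.63922,0.53343) → ×s → (-4.50976,0.91149) → (-4.51,0.91)
v4: (1,-3.5) → rotate → (-3.26269,-1.61397) → ×s → (-5.57511,-2.75786) → (-5.58,-2.76)
v5: (5,4) → rotate → (4.83505,-4.19789) → ×s → (8.26189,-7.17315) → (8.26,-7.17)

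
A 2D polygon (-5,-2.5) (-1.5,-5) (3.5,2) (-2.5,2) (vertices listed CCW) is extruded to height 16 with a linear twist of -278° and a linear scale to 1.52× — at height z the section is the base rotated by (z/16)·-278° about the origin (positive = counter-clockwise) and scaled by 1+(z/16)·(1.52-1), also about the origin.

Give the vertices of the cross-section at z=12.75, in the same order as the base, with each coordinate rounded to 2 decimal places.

t = z/height = 12.75/16 = 0.796875
s = 1 + (scale-1)·z/height = 1 + (1.52-1)·12.75/16 = 1.414375
θ = twist·z/height = -278°·12.75/16 = -221.5313° = -3.866450 rad
cos θ = -0.748594, sin θ = 0.663028 (intermediates below are computed at full precision and shown rounded to 5 d.p.)
v1: (-5,-2.5) → rotate → (5.40054,-1.44366) → ×s → (7.63839,-2.04187) → (7.64,-2.04)
v2: (-1.5,-5) → rotate → (4.43803,2.74843) → ×s → (6.27704,3.88731) → (6.28,3.89)
v3: (3.5,2) → rotate → (-3.94614,0.82341) → ×s → (-5.58132,1.16461) → (-5.58,1.16)
v4: (-2.5,2) → rotate → (0.54543,-3.15476) → ×s → (0.77144,-4.46201) → (0.77,-4.46)

Cross-section at z=12.75: (7.64,-2.04) (6.28,3.89) (-5.58,1.16) (0.77,-4.46)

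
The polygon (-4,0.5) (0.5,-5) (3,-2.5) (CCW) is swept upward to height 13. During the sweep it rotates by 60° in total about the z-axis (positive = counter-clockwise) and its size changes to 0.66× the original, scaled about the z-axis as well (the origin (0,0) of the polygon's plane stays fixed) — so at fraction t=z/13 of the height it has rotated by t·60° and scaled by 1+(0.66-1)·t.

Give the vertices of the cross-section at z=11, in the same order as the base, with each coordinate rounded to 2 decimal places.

t = z/height = 11/13 = 0.846154
s = 1 + (scale-1)·z/height = 1 + (0.66-1)·11/13 = 0.712308
θ = twist·z/height = 60°·11/13 = 50.7692° = 0.886090 rad
cos θ = 0.632445, sin θ = 0.774605 (intermediates below are computed at full precision and shown rounded to 5 d.p.)
v1: (-4,0.5) → rotate → (-2.91708,-2.78220) → ×s → (-2.07786,-1.98178) → (-2.08,-1.98)
v2: (0.5,-5) → rotate → (4.18925,-2.77492) → ×s → (2.98403,-1.97660) → (2.98,-1.98)
v3: (3,-2.5) → rotate → (3.83385,0.74270) → ×s → (2.73088,0.52903) → (2.73,0.53)

Cross-section at z=11: (-2.08,-1.98) (2.98,-1.98) (2.73,0.53)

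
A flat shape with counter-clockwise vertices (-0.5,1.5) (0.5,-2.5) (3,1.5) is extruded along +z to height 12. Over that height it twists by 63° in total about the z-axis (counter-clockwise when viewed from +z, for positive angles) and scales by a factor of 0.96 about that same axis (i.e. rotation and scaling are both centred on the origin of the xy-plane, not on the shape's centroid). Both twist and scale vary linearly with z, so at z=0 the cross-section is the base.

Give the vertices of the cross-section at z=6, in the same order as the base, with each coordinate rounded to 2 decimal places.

t = z/height = 6/12 = 0.5
s = 1 + (scale-1)·z/height = 1 + (0.96-1)·6/12 = 0.980000
θ = twist·z/height = 63°·6/12 = 31.5000° = 0.549779 rad
cos θ = 0.852640, sin θ = 0.522499 (intermediates below are computed at full precision and shown rounded to 5 d.p.)
v1: (-0.5,1.5) → rotate → (-1.21007,1.01771) → ×s → (-1.18587,0.99736) → (-1.19,1.00)
v2: (0.5,-2.5) → rotate → (1.73257,-1.87035) → ×s → (1.69792,-1.83294) → (1.70,-1.83)
v3: (3,1.5) → rotate → (1.77417,2.84646) → ×s → (1.73869,2.78953) → (1.74,2.79)

Cross-section at z=6: (-1.19,1.00) (1.70,-1.83) (1.74,2.79)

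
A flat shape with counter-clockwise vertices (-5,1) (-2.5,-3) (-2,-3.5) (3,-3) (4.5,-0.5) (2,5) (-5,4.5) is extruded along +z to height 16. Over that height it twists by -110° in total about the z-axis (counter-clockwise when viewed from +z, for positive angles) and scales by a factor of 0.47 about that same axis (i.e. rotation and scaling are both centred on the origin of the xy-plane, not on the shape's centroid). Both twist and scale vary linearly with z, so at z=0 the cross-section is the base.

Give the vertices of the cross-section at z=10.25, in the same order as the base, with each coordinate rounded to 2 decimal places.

Cross-section at z=10.25: (-0.48,3.33) (-2.42,0.89) (-2.62,0.47) (-1.20,-2.53) (0.68,-2.91) (3.55,-0.14) (1.70,4.11)

t = z/height = 10.25/16 = 0.640625
s = 1 + (scale-1)·z/height = 1 + (0.47-1)·10.25/16 = 0.660469
θ = twist·z/height = -110°·10.25/16 = -70.4688° = -1.229912 rad
cos θ = 0.334321, sin θ = -0.942459 (intermediates below are computed at full precision and shown rounded to 5 d.p.)
v1: (-5,1) → rotate → (-0.72915,5.04662) → ×s → (-0.48158,3.33313) → (-0.48,3.33)
v2: (-2.5,-3) → rotate → (-3.66318,1.35319) → ×s → (-2.41942,0.89374) → (-2.42,0.89)
v3: (-2,-3.5) → rotate → (-3.96725,0.71480) → ×s → (-2.62024,0.47210) → (-2.62,0.47)
v4: (3,-3) → rotate → (-1.82442,-3.83034) → ×s → (-1.20497,-2.52982) → (-1.20,-2.53)
v5: (4.5,-0.5) → rotate → (1.03321,-4.40823) → ×s → (0.68241,-2.91150) → (0.68,-2.91)
v6: (2,5) → rotate → (5.38094,-0.21331) → ×s → (3.55394,-0.14089) → (3.55,-0.14)
v7: (-5,4.5) → rotate → (2.56946,6.21674) → ×s → (1.69705,4.10596) → (1.70,4.11)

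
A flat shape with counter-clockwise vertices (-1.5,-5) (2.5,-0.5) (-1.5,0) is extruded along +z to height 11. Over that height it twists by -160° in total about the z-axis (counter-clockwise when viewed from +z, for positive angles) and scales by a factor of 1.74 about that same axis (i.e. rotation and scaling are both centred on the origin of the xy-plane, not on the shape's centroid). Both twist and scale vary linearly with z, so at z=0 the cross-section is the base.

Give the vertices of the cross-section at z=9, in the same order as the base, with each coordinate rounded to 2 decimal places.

Cross-section at z=9: (-4.49,7.08) (-3.24,-2.51) (1.58,1.82)

t = z/height = 9/11 = 0.818182
s = 1 + (scale-1)·z/height = 1 + (1.74-1)·9/11 = 1.605455
θ = twist·z/height = -160°·9/11 = -130.9091° = -2.284795 rad
cos θ = -0.654861, sin θ = -0.755750 (intermediates below are computed at full precision and shown rounded to 5 d.p.)
v1: (-1.5,-5) → rotate → (-2.79646,4.40793) → ×s → (-4.48958,7.07673) → (-4.49,7.08)
v2: (2.5,-0.5) → rotate → (-2.01503,-1.56194) → ×s → (-3.23503,-2.50763) → (-3.24,-2.51)
v3: (-1.5,0) → rotate → (0.98229,1.13362) → ×s → (1.57702,1.81998) → (1.58,1.82)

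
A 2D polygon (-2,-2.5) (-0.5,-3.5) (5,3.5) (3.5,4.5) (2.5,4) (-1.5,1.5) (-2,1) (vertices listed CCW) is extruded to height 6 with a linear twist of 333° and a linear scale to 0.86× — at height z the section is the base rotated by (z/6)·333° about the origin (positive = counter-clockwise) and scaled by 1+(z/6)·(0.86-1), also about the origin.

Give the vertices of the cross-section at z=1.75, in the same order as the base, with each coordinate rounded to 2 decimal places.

t = z/height = 1.75/6 = 0.291667
s = 1 + (scale-1)·z/height = 1 + (0.86-1)·1.75/6 = 0.959167
θ = twist·z/height = 333°·1.75/6 = 97.1250° = 1.695151 rad
cos θ = -0.124034, sin θ = 0.992278 (intermediates below are computed at full precision and shown rounded to 5 d.p.)
v1: (-2,-2.5) → rotate → (2.72876,-1.67447) → ×s → (2.61734,-1.60610) → (2.62,-1.61)
v2: (-0.5,-3.5) → rotate → (3.53499,-0.06202) → ×s → (3.39064,-0.05949) → (3.39,-0.06)
v3: (5,3.5) → rotate → (-4.09314,4.52727) → ×s → (-3.92601,4.34241) → (-3.93,4.34)
v4: (3.5,4.5) → rotate → (-4.89937,2.91482) → ×s → (-4.69931,2.79580) → (-4.70,2.80)
v5: (2.5,4) → rotate → (-4.27920,1.98456) → ×s → (-4.10446,1.90352) → (-4.10,1.90)
v6: (-1.5,1.5) → rotate → (-1.30237,-1.67447) → ×s → (-1.24919,-1.60609) → (-1.25,-1.61)
v7: (-2,1) → rotate → (-0.74421,-2.10859) → ×s → (-0.71382,-2.02249) → (-0.71,-2.02)

Cross-section at z=1.75: (2.62,-1.61) (3.39,-0.06) (-3.93,4.34) (-4.70,2.80) (-4.10,1.90) (-1.25,-1.61) (-0.71,-2.02)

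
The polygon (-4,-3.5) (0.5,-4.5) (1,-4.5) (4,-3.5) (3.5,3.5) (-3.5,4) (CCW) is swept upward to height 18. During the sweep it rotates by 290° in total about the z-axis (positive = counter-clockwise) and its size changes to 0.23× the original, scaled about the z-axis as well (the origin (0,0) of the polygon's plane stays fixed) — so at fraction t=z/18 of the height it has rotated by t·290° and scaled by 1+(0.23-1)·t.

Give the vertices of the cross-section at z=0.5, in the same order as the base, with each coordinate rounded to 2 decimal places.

Cross-section at z=0.5: (-3.40,-3.94) (1.10,-4.29) (1.59,-4.22) (4.36,-2.84) (2.91,3.87) (-3.94,3.40)

t = z/height = 0.5/18 = 0.0277778
s = 1 + (scale-1)·z/height = 1 + (0.23-1)·0.5/18 = 0.978611
θ = twist·z/height = 290°·0.5/18 = 8.0556° = 0.140596 rad
cos θ = 0.990133, sin θ = 0.140133 (intermediates below are computed at full precision and shown rounded to 5 d.p.)
v1: (-4,-3.5) → rotate → (-3.47006,-4.02600) → ×s → (-3.39584,-3.93989) → (-3.40,-3.94)
v2: (0.5,-4.5) → rotate → (1.12567,-4.38553) → ×s → (1.10159,-4.29173) → (1.10,-4.29)
v3: (1,-4.5) → rotate → (1.62073,-4.31546) → ×s → (1.58607,-4.22316) → (1.59,-4.22)
v4: (4,-3.5) → rotate → (4.45100,-2.90493) → ×s → (4.35580,-2.84280) → (4.36,-2.84)
v5: (3.5,3.5) → rotate → (2.97500,3.95593) → ×s → (2.91137,3.87132) → (2.91,3.87)
v6: (-3.5,4) → rotate → (-4.02600,3.47006) → ×s → (-3.93989,3.39584) → (-3.94,3.40)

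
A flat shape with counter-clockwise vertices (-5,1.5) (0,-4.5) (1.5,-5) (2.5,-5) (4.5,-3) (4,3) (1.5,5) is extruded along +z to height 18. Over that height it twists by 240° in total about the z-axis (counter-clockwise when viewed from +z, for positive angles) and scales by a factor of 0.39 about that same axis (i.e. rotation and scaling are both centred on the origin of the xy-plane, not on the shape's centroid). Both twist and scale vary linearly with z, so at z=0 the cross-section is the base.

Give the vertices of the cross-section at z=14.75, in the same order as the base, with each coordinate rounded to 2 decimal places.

t = z/height = 14.75/18 = 0.819444
s = 1 + (scale-1)·z/height = 1 + (0.39-1)·14.75/18 = 0.500139
θ = twist·z/height = 240°·14.75/18 = 196.6667° = 3.432481 rad
cos θ = -0.957990, sin θ = -0.286803 (intermediates below are computed at full precision and shown rounded to 5 d.p.)
v1: (-5,1.5) → rotate → (5.22015,-0.00297) → ×s → (2.61080,-0.00148) → (2.61,0.00)
v2: (0,-4.5) → rotate → (-1.29061,4.31095) → ×s → (-0.64549,2.15608) → (-0.65,2.16)
v3: (1.5,-5) → rotate → (-2.87100,4.35974) → ×s → (-1.43590,2.18048) → (-1.44,2.18)
v4: (2.5,-5) → rotate → (-3.82899,4.07294) → ×s → (-1.91503,2.03704) → (-1.92,2.04)
v5: (4.5,-3) → rotate → (-5.17136,1.58335) → ×s → (-2.58640,0.79190) → (-2.59,0.79)
v6: (4,3) → rotate → (-2.97155,-4.02118) → ×s → (-1.48619,-2.01115) → (-1.49,-2.01)
v7: (1.5,5) → rotate → (-0.00297,-5.22015) → ×s → (-0.00148,-2.61080) → (0.00,-2.61)

Cross-section at z=14.75: (2.61,0.00) (-0.65,2.16) (-1.44,2.18) (-1.92,2.04) (-2.59,0.79) (-1.49,-2.01) (0.00,-2.61)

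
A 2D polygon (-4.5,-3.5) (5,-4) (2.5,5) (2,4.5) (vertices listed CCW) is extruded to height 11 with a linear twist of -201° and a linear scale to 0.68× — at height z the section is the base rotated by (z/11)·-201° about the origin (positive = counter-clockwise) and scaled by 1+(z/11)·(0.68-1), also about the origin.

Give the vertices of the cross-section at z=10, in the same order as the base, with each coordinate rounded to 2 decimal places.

Cross-section at z=10: (3.31,2.33) (-3.41,3.00) (-1.94,-3.46) (-1.57,-3.12)

t = z/height = 10/11 = 0.909091
s = 1 + (scale-1)·z/height = 1 + (0.68-1)·10/11 = 0.709091
θ = twist·z/height = -201°·10/11 = -182.7273° = -3.189193 rad
cos θ = -0.998867, sin θ = 0.047582 (intermediates below are computed at full precision and shown rounded to 5 d.p.)
v1: (-4.5,-3.5) → rotate → (4.66144,3.28192) → ×s → (3.30538,2.32718) → (3.31,2.33)
v2: (5,-4) → rotate → (-4.80401,4.23338) → ×s → (-3.40648,3.00185) → (-3.41,3.00)
v3: (2.5,5) → rotate → (-2.73508,-4.87538) → ×s → (-1.93942,-3.45709) → (-1.94,-3.46)
v4: (2,4.5) → rotate → (-2.21185,-4.39974) → ×s → (-1.56841,-3.11982) → (-1.57,-3.12)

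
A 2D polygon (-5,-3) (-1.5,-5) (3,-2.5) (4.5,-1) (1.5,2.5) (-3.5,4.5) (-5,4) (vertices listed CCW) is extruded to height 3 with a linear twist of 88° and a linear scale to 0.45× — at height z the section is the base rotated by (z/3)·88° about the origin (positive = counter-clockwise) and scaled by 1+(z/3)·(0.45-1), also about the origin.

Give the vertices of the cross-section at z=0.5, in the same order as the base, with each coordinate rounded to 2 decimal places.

Cross-section at z=0.5: (-3.70,-3.79) (-0.17,-4.74) (3.21,-1.51) (4.18,0.16) (0.74,2.54) (-4.11,3.15) (-5.31,2.37)

t = z/height = 0.5/3 = 0.166667
s = 1 + (scale-1)·z/height = 1 + (0.45-1)·0.5/3 = 0.908333
θ = twist·z/height = 88°·0.5/3 = 14.6667° = 0.255982 rad
cos θ = 0.967415, sin θ = 0.253195 (intermediates below are computed at full precision and shown rounded to 5 d.p.)
v1: (-5,-3) → rotate → (-4.07749,-4.16822) → ×s → (-3.70372,-3.78613) → (-3.70,-3.79)
v2: (-1.5,-5) → rotate → (-0.18515,-5.21687) → ×s → (-0.16818,-4.73866) → (-0.17,-4.74)
v3: (3,-2.5) → rotate → (3.53523,-1.65895) → ×s → (3.21117,-1.50688) → (3.21,-1.51)
v4: (4.5,-1) → rotate → (4.60656,0.17196) → ×s → (4.18430,0.15620) → (4.18,0.16)
v5: (1.5,2.5) → rotate → (0.81813,2.79833) → ×s → (0.74314,2.54182) → (0.74,2.54)
v6: (-3.5,4.5) → rotate → (-4.52533,3.46719) → ×s → (-4.11051,3.14936) → (-4.11,3.15)
v7: (-5,4) → rotate → (-5.84986,2.60369) → ×s → (-5.31362,2.36501) → (-5.31,2.37)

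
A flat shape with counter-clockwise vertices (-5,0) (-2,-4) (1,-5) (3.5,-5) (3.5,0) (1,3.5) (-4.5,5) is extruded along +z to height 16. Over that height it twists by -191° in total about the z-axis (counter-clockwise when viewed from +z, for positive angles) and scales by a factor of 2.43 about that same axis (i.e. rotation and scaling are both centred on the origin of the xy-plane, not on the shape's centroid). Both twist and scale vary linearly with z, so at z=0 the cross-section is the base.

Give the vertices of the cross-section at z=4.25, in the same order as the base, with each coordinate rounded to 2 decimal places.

Cross-section at z=4.25: (-4.37,5.34) (-6.02,-1.36) (-4.47,-5.43) (-2.28,-8.11) (3.06,-3.74) (4.61,1.99) (1.41,9.17)

t = z/height = 4.25/16 = 0.265625
s = 1 + (scale-1)·z/height = 1 + (2.43-1)·4.25/16 = 1.379844
θ = twist·z/height = -191°·4.25/16 = -50.7344° = -0.885482 rad
cos θ = 0.632916, sin θ = -0.774220 (intermediates below are computed at full precision and shown rounded to 5 d.p.)
v1: (-5,0) → rotate → (-3.16458,3.87110) → ×s → (-4.36663,5.34151) → (-4.37,5.34)
v2: (-2,-4) → rotate → (-4.36271,-0.98323) → ×s → (-6.01986,-1.35670) → (-6.02,-1.36)
v3: (1,-5) → rotate → (-3.23818,-3.93880) → ×s → (-4.46819,-5.43493) → (-4.47,-5.43)
v4: (3.5,-5) → rotate → (-1.65589,-5.87435) → ×s → (-2.28487,-8.10569) → (-2.28,-8.11)
v5: (3.5,0) → rotate → (2.21521,-2.70977) → ×s → (3.05664,-3.73906) → (3.06,-3.74)
v6: (1,3.5) → rotate → (3.34269,1.44099) → ×s → (4.61239,1.98834) → (4.61,1.99)
v7: (-4.5,5) → rotate → (1.02298,6.64857) → ×s → (1.41155,9.17399) → (1.41,9.17)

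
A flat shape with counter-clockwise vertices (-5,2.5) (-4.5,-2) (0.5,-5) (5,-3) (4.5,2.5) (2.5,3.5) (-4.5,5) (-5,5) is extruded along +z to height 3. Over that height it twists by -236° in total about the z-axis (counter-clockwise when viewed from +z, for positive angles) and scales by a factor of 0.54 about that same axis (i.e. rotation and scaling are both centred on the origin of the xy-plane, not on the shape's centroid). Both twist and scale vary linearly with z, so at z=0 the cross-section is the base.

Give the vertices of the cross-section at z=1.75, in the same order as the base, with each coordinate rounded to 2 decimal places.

t = z/height = 1.75/3 = 0.583333
s = 1 + (scale-1)·z/height = 1 + (0.54-1)·1.75/3 = 0.731667
θ = twist·z/height = -236°·1.75/3 = -137.6667° = -2.402737 rad
cos θ = -0.739239, sin θ = -0.673443 (intermediates below are computed at full precision and shown rounded to 5 d.p.)
v1: (-5,2.5) → rotate → (5.37980,1.51911) → ×s → (3.93622,1.11149) → (3.94,1.11)
v2: (-4.5,-2) → rotate → (1.97969,4.50897) → ×s → (1.44847,3.29906) → (1.45,3.30)
v3: (0.5,-5) → rotate → (-3.73683,3.35948) → ×s → (-2.73412,2.45802) → (-2.73,2.46)
v4: (5,-3) → rotate → (-5.71653,-1.14950) → ×s → (-4.18259,-0.84105) → (-4.18,-0.84)
v5: (4.5,2.5) → rotate → (-1.64297,-4.87859) → ×s → (-1.20211,-3.56950) → (-1.20,-3.57)
v6: (2.5,3.5) → rotate → (0.50895,-4.27094) → ×s → (0.37238,-3.12491) → (0.37,-3.12)
v7: (-4.5,5) → rotate → (6.69379,-0.66570) → ×s → (4.89762,-0.48707) → (4.90,-0.49)
v8: (-5,5) → rotate → (7.06341,-0.32898) → ×s → (5.16806,-0.24071) → (5.17,-0.24)

Cross-section at z=1.75: (3.94,1.11) (1.45,3.30) (-2.73,2.46) (-4.18,-0.84) (-1.20,-3.57) (0.37,-3.12) (4.90,-0.49) (5.17,-0.24)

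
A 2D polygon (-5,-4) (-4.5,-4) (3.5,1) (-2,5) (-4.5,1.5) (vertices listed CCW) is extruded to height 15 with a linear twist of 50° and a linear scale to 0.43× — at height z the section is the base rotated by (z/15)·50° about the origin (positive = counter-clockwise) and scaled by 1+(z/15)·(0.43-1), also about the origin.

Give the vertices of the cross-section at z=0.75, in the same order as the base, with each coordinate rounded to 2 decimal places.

t = z/height = 0.75/15 = 0.05
s = 1 + (scale-1)·z/height = 1 + (0.43-1)·0.75/15 = 0.971500
θ = twist·z/height = 50°·0.75/15 = 2.5000° = 0.043633 rad
cos θ = 0.999048, sin θ = 0.043619 (intermediates below are computed at full precision and shown rounded to 5 d.p.)
v1: (-5,-4) → rotate → (-4.82076,-4.21429) → ×s → (-4.68337,-4.09418) → (-4.68,-4.09)
v2: (-4.5,-4) → rotate → (-4.32124,-4.19248) → ×s → (-4.19808,-4.07299) → (-4.20,-4.07)
v3: (3.5,1) → rotate → (3.45305,1.15172) → ×s → (3.35464,1.11889) → (3.35,1.12)
v4: (-2,5) → rotate → (-2.21619,4.90800) → ×s → (-2.15303,4.76812) → (-2.15,4.77)
v5: (-4.5,1.5) → rotate → (-4.56115,1.30229) → ×s → (-4.43115,1.26517) → (-4.43,1.27)

Cross-section at z=0.75: (-4.68,-4.09) (-4.20,-4.07) (3.35,1.12) (-2.15,4.77) (-4.43,1.27)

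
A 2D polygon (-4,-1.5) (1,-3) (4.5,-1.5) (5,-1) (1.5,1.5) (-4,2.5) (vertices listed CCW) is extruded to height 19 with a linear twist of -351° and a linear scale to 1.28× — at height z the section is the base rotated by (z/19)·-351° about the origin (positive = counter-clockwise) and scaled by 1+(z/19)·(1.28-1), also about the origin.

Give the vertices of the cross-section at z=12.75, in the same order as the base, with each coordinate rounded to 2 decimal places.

Cross-section at z=12.75: (4.16,-2.91) (2.27,3.00) (-1.56,5.42) (-2.38,5.57) (-2.48,0.46) (0.24,-5.60)

t = z/height = 12.75/19 = 0.671053
s = 1 + (scale-1)·z/height = 1 + (1.28-1)·12.75/19 = 1.187895
θ = twist·z/height = -351°·12.75/19 = -235.5395° = -4.110939 rad
cos θ = -0.565838, sin θ = 0.824516 (intermediates below are computed at full precision and shown rounded to 5 d.p.)
v1: (-4,-1.5) → rotate → (3.50013,-2.44931) → ×s → (4.15778,-2.90952) → (4.16,-2.91)
v2: (1,-3) → rotate → (1.90771,2.52203) → ×s → (2.26616,2.99591) → (2.27,3.00)
v3: (4.5,-1.5) → rotate → (-1.30950,4.55908) → ×s → (-1.55555,5.41571) → (-1.56,5.42)
v4: (5,-1) → rotate → (-2.00468,4.68842) → ×s → (-2.38134,5.56935) → (-2.38,5.57)
v5: (1.5,1.5) → rotate → (-2.08553,0.38802) → ×s → (-2.47739,0.46092) → (-2.48,0.46)
v6: (-4,2.5) → rotate → (0.20206,-4.71266) → ×s → (0.24003,-5.59814) → (0.24,-5.60)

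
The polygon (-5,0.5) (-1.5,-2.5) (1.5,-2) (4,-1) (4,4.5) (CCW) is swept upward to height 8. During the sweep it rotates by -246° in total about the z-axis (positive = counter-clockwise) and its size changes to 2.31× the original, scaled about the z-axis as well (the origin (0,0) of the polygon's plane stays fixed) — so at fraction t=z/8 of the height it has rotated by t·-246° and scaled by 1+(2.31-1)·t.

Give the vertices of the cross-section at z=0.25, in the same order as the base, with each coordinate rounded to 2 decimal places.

t = z/height = 0.25/8 = 0.03125
s = 1 + (scale-1)·z/height = 1 + (2.31-1)·0.25/8 = 1.040938
θ = twist·z/height = -246°·0.25/8 = -7.6875° = -0.134172 rad
cos θ = 0.991012, sin θ = -0.133770 (intermediates below are computed at full precision and shown rounded to 5 d.p.)
v1: (-5,0.5) → rotate → (-4.88818,1.16436) → ×s → (-5.08829,1.21202) → (-5.09,1.21)
v2: (-1.5,-2.5) → rotate → (-1.82094,-2.27688) → ×s → (-1.89549,-2.37009) → (-1.90,-2.37)
v3: (1.5,-2) → rotate → (1.21898,-2.18268) → ×s → (1.26888,-2.27203) → (1.27,-2.27)
v4: (4,-1) → rotate → (3.83028,-1.52609) → ×s → (3.98708,-1.58857) → (3.99,-1.59)
v5: (4,4.5) → rotate → (4.56601,3.92448) → ×s → (4.75294,4.08513) → (4.75,4.09)

Cross-section at z=0.25: (-5.09,1.21) (-1.90,-2.37) (1.27,-2.27) (3.99,-1.59) (4.75,4.09)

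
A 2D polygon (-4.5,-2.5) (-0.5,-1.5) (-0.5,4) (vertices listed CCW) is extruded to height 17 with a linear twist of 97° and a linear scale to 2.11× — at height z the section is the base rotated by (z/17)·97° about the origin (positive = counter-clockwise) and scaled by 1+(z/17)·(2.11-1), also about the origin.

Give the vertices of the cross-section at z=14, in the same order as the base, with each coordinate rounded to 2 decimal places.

Cross-section at z=14: (3.20,-9.32) (2.66,-1.45) (-7.71,0.40)

t = z/height = 14/17 = 0.823529
s = 1 + (scale-1)·z/height = 1 + (2.11-1)·14/17 = 1.914118
θ = twist·z/height = 97°·14/17 = 79.8824° = 1.394210 rad
cos θ = 0.175670, sin θ = 0.984449 (intermediates below are computed at full precision and shown rounded to 5 d.p.)
v1: (-4.5,-2.5) → rotate → (1.67061,-4.86920) → ×s → (3.19774,-9.32021) → (3.20,-9.32)
v2: (-0.5,-1.5) → rotate → (1.38884,-0.75573) → ×s → (2.65840,-1.44656) → (2.66,-1.45)
v3: (-0.5,4) → rotate → (-4.02563,0.21046) → ×s → (-7.70553,0.40284) → (-7.71,0.40)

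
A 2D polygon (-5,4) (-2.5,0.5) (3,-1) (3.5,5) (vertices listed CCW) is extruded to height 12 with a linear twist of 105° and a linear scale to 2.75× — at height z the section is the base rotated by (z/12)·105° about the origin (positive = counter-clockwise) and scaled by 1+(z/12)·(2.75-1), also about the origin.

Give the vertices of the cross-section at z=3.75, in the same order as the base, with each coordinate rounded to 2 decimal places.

Cross-section at z=3.75: (-9.85,1.01) (-3.67,-1.45) (4.74,1.21) (0.36,9.43)

t = z/height = 3.75/12 = 0.3125
s = 1 + (scale-1)·z/height = 1 + (2.75-1)·3.75/12 = 1.546875
θ = twist·z/height = 105°·3.75/12 = 32.8125° = 0.572686 rad
cos θ = 0.840448, sin θ = 0.541892 (intermediates below are computed at full precision and shown rounded to 5 d.p.)
v1: (-5,4) → rotate → (-6.36981,0.65234) → ×s → (-9.85330,1.00908) → (-9.85,1.01)
v2: (-2.5,0.5) → rotate → (-2.37207,-0.93450) → ×s → (-3.66929,-1.44556) → (-3.67,-1.45)
v3: (3,-1) → rotate → (3.06324,0.78523) → ×s → (4.73844,1.21465) → (4.74,1.21)
v4: (3.5,5) → rotate → (0.23211,6.09886) → ×s → (0.35905,9.43418) → (0.36,9.43)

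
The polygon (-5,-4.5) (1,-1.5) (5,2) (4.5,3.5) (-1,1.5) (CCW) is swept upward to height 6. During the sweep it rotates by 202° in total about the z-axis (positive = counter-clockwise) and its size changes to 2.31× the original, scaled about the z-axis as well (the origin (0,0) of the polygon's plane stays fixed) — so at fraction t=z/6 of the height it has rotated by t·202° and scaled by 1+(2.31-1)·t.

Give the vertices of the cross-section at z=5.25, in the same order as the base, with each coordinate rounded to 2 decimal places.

Cross-section at z=5.25: (11.26,9.03) (-1.96,3.34) (-10.96,-3.68) (-10.07,-6.95) (1.96,-3.34)

t = z/height = 5.25/6 = 0.875
s = 1 + (scale-1)·z/height = 1 + (2.31-1)·5.25/6 = 2.146250
θ = twist·z/height = 202°·5.25/6 = 176.7500° = 3.084869 rad
cos θ = -0.998392, sin θ = 0.056693 (intermediates below are computed at full precision and shown rounded to 5 d.p.)
v1: (-5,-4.5) → rotate → (5.24708,4.20930) → ×s → (11.26154,9.03421) → (11.26,9.03)
v2: (1,-1.5) → rotate → (-0.91335,1.55428) → ×s → (-1.96028,3.33587) → (-1.96,3.34)
v3: (5,2) → rotate → (-5.10534,-1.71332) → ×s → (-10.95734,-3.67721) → (-10.96,-3.68)
v4: (4.5,3.5) → rotate → (-4.69119,-3.23925) → ×s → (-10.06846,-6.95225) → (-10.07,-6.95)
v5: (-1,1.5) → rotate → (0.91335,-1.55428) → ×s → (1.96028,-3.33587) → (1.96,-3.34)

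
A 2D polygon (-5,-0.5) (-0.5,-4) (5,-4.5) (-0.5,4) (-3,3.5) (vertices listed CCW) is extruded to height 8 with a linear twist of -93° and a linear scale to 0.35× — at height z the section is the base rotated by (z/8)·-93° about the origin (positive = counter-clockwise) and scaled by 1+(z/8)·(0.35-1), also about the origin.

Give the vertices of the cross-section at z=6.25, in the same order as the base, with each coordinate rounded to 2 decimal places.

Cross-section at z=6.25: (-0.97,2.28) (-1.95,-0.35) (-1.38,-3.01) (1.81,0.82) (1.20,1.92)

t = z/height = 6.25/8 = 0.78125
s = 1 + (scale-1)·z/height = 1 + (0.35-1)·6.25/8 = 0.492188
θ = twist·z/height = -93°·6.25/8 = -72.6563° = -1.268091 rad
cos θ = 0.298104, sin θ = -0.954533 (intermediates below are computed at full precision and shown rounded to 5 d.p.)
v1: (-5,-0.5) → rotate → (-1.96779,4.62362) → ×s → (-0.96852,2.27569) → (-0.97,2.28)
v2: (-0.5,-4) → rotate → (-3.96719,-0.71515) → ×s → (-1.95260,-0.35199) → (-1.95,-0.35)
v3: (5,-4.5) → rotate → (-2.80488,-6.11413) → ×s → (-1.38053,-3.00930) → (-1.38,-3.01)
v4: (-0.5,4) → rotate → (3.66908,1.66968) → ×s → (1.80588,0.82180) → (1.81,0.82)
v5: (-3,3.5) → rotate → (2.44656,3.90696) → ×s → (1.20416,1.92296) → (1.20,1.92)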